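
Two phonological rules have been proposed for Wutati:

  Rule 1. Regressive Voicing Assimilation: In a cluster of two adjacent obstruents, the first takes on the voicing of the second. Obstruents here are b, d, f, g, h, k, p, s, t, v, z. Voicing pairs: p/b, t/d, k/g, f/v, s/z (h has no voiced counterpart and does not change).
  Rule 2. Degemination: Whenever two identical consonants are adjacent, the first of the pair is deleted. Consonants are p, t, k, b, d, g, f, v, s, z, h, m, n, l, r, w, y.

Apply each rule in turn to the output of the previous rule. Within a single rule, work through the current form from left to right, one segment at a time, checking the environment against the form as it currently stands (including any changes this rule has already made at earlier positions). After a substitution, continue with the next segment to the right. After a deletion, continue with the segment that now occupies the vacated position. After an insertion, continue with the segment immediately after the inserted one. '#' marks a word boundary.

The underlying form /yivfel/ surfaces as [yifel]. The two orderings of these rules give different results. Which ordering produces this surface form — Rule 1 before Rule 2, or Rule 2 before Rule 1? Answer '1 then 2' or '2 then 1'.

Order 1 then 2:
  1 Regressive Voicing Assimilation: [yivfel] → [yiffel]
  2 Degemination: [yiffel] → [yifel]
  result: [yifel]
Order 2 then 1:
  2 Degemination: no change — [yivfel]
  1 Regressive Voicing Assimilation: [yivfel] → [yiffel]
  result: [yiffel]

1 then 2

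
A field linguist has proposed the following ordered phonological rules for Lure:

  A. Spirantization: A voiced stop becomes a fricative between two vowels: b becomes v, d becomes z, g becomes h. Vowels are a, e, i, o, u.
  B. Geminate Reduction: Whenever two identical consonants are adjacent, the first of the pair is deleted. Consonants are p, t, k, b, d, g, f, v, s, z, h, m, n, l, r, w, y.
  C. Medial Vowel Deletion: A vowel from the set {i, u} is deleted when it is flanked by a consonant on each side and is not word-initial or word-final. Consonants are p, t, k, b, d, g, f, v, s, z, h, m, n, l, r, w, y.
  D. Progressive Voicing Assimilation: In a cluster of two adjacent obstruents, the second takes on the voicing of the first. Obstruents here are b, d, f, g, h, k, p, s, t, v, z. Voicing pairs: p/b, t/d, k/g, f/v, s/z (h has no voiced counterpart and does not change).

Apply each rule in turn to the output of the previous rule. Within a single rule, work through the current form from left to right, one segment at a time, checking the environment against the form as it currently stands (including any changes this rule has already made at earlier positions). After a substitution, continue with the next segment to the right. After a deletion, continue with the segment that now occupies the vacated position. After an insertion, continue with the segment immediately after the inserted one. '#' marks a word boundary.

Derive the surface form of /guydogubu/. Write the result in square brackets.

[gydohfu]

A Spirantization: [guydogubu] → [guydohuvu]
B Geminate Reduction: no change — [guydohuvu]
C Medial Vowel Deletion: [guydohuvu] → [gydohvu]
D Progressive Voicing Assimilation: [gydohvu] → [gydohfu]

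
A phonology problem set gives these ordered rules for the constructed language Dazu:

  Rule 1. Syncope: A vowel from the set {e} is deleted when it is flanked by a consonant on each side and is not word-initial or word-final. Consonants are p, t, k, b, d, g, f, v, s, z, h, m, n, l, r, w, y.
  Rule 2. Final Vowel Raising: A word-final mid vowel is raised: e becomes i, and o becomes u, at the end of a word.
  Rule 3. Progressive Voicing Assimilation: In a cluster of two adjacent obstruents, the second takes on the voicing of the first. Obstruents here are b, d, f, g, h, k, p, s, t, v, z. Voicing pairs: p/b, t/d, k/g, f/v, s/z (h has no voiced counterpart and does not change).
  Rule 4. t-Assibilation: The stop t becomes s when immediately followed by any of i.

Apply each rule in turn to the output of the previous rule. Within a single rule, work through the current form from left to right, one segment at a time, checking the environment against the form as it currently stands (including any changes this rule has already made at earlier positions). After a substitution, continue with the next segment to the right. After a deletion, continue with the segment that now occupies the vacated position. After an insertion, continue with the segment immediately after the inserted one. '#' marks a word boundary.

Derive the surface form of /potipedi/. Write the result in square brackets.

[posipsi]

Rule 1 Syncope: [potipedi] → [potipdi]
Rule 2 Final Vowel Raising: no change — [potipdi]
Rule 3 Progressive Voicing Assimilation: [potipdi] → [potipti]
Rule 4 t-Assibilation: [potipti] → [posipsi]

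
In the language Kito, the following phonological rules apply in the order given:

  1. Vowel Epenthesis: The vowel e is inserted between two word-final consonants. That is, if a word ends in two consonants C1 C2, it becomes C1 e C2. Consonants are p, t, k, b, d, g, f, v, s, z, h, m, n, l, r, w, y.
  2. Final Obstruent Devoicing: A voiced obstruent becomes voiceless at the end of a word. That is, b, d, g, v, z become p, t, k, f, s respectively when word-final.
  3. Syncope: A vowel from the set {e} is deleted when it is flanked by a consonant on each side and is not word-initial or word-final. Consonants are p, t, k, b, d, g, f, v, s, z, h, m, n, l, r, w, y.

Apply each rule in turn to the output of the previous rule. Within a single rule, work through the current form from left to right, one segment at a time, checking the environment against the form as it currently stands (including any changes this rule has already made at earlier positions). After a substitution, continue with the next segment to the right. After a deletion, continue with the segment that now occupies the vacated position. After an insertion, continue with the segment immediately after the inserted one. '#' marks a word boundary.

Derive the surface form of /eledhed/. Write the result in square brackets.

[eldht]

1 Vowel Epenthesis: no change — [eledhed]
2 Final Obstruent Devoicing: [eledhed] → [eledhet]
3 Syncope: [eledhet] → [eldht]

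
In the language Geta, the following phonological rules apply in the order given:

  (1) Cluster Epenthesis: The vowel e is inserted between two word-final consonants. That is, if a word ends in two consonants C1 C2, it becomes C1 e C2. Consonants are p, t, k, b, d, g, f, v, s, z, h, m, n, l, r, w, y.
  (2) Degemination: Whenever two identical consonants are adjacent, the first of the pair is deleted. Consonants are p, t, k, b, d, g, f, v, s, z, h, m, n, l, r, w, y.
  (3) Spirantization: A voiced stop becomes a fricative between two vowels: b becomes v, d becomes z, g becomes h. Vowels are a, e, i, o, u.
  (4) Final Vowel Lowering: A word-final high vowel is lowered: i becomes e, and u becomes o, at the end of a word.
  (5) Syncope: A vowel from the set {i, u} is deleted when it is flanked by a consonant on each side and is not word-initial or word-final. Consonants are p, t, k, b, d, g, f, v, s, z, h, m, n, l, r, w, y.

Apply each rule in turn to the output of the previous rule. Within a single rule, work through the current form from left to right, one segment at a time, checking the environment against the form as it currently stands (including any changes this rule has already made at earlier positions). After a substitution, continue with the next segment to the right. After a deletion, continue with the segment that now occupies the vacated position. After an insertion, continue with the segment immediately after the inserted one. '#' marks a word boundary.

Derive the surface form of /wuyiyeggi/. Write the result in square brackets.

[wyyehe]

(1) Cluster Epenthesis: no change — [wuyiyeggi]
(2) Degemination: [wuyiyeggi] → [wuyiyegi]
(3) Spirantization: [wuyiyegi] → [wuyiyehi]
(4) Final Vowel Lowering: [wuyiyehi] → [wuyiyehe]
(5) Syncope: [wuyiyehe] → [wyyehe]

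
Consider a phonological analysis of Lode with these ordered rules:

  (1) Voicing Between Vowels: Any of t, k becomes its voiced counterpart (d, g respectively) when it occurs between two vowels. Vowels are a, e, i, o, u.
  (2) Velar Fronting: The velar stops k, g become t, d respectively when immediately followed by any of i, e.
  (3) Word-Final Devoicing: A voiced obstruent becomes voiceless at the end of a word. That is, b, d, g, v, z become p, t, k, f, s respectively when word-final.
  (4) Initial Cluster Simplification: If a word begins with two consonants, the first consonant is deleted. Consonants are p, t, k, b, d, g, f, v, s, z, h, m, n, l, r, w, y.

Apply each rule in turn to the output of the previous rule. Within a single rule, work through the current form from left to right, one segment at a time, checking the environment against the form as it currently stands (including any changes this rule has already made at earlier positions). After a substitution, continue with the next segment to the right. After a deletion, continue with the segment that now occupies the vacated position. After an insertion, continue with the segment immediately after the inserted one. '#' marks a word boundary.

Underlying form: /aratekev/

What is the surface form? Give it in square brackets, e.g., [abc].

(1) Voicing Between Vowels: [aratekev] → [aradegev]
(2) Velar Fronting: [aradegev] → [aradedev]
(3) Word-Final Devoicing: [aradedev] → [aradedef]
(4) Initial Cluster Simplification: no change — [aradedef]

[aradedef]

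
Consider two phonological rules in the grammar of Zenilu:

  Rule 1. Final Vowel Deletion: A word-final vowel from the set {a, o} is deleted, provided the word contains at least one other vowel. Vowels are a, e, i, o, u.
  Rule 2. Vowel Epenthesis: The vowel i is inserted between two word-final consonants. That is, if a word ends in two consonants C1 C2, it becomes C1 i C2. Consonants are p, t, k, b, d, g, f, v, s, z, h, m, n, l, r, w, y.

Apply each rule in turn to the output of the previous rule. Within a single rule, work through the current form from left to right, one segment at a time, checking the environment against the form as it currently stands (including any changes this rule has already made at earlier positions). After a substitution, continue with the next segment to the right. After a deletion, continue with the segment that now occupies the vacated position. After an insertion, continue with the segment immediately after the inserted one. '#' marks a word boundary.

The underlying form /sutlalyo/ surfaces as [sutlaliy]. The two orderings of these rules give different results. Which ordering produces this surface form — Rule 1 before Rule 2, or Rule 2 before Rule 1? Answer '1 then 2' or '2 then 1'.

Order 1 then 2:
  1 Final Vowel Deletion: [sutlalyo] → [sutlaly]
  2 Vowel Epenthesis: [sutlaly] → [sutlaliy]
  result: [sutlaliy]
Order 2 then 1:
  2 Vowel Epenthesis: no change — [sutlalyo]
  1 Final Vowel Deletion: [sutlalyo] → [sutlaly]
  result: [sutlaly]

1 then 2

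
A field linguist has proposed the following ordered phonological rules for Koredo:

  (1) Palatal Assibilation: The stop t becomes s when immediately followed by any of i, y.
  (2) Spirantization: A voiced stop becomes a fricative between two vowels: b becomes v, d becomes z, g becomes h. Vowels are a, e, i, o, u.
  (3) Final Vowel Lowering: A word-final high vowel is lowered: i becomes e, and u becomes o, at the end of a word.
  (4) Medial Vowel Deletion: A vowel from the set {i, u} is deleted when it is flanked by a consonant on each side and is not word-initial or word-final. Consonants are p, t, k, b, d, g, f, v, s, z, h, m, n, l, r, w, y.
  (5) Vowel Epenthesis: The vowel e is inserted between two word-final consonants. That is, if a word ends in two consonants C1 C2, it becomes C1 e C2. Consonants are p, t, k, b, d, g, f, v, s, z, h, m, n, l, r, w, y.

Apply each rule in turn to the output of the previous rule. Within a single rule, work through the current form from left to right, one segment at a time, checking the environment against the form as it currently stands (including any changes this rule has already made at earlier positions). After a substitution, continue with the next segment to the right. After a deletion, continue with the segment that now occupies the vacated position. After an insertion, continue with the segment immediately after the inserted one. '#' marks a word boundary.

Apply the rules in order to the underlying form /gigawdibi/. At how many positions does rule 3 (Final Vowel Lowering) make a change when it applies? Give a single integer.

1

(1) Palatal Assibilation: no change — [gigawdibi]
(2) Spirantization: [gigawdibi] → [gihawdivi]
(3) Final Vowel Lowering: [gihawdivi] → [gihawdive]
(4) Medial Vowel Deletion: [gihawdive] → [ghawdve]
(5) Vowel Epenthesis: no change — [ghawdve]
Rule 3 changed 1 position(s).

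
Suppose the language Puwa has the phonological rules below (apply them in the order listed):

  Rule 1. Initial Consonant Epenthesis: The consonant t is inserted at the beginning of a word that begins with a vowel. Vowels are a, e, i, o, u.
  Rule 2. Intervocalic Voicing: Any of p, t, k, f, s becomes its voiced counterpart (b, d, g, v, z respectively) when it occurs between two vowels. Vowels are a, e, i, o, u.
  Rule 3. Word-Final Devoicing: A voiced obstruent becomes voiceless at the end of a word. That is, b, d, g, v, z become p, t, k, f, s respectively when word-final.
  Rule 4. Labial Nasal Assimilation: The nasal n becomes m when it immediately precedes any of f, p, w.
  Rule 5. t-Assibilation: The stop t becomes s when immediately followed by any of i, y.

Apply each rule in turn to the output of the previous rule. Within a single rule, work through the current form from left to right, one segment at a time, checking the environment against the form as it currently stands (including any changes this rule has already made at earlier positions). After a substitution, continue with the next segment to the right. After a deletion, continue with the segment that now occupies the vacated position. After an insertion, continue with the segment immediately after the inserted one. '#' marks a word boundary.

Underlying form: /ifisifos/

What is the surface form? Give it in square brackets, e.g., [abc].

Rule 1 Initial Consonant Epenthesis: [ifisifos] → [tifisifos]
Rule 2 Intervocalic Voicing: [tifisifos] → [tivizivos]
Rule 3 Word-Final Devoicing: no change — [tivizivos]
Rule 4 Labial Nasal Assimilation: no change — [tivizivos]
Rule 5 t-Assibilation: [tivizivos] → [sivizivos]

[sivizivos]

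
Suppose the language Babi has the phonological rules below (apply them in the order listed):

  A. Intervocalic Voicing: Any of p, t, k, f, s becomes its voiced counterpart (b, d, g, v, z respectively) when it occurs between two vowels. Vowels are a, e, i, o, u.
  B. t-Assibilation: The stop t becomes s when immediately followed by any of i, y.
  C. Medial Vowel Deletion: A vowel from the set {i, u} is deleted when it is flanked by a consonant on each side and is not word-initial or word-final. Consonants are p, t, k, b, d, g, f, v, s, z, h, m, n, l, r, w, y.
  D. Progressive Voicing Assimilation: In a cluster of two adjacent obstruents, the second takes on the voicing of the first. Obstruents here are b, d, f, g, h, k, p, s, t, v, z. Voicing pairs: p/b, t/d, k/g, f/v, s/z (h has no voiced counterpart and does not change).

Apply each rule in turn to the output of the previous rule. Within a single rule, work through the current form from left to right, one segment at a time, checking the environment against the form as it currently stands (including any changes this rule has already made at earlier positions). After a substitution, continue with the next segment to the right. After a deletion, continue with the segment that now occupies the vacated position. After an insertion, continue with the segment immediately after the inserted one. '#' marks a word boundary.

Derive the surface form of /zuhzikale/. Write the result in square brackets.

[zhskale]

A Intervocalic Voicing: [zuhzikale] → [zuhzigale]
B t-Assibilation: no change — [zuhzigale]
C Medial Vowel Deletion: [zuhzigale] → [zhzgale]
D Progressive Voicing Assimilation: [zhzgale] → [zhskale]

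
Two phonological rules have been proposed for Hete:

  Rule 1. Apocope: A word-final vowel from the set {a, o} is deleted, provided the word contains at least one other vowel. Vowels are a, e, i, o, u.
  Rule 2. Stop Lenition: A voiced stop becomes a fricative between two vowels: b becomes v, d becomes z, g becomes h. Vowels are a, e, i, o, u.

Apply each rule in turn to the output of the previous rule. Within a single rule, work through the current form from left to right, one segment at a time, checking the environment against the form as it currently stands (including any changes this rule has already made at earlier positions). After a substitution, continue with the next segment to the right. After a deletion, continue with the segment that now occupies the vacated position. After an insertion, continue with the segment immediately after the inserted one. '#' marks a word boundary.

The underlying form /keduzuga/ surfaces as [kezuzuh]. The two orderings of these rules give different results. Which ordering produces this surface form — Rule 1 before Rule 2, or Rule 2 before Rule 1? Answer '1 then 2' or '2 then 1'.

2 then 1

Order 1 then 2:
  1 Apocope: [keduzuga] → [keduzug]
  2 Stop Lenition: [keduzug] → [kezuzug]
  result: [kezuzug]
Order 2 then 1:
  2 Stop Lenition: [keduzuga] → [kezuzuha]
  1 Apocope: [kezuzuha] → [kezuzuh]
  result: [kezuzuh]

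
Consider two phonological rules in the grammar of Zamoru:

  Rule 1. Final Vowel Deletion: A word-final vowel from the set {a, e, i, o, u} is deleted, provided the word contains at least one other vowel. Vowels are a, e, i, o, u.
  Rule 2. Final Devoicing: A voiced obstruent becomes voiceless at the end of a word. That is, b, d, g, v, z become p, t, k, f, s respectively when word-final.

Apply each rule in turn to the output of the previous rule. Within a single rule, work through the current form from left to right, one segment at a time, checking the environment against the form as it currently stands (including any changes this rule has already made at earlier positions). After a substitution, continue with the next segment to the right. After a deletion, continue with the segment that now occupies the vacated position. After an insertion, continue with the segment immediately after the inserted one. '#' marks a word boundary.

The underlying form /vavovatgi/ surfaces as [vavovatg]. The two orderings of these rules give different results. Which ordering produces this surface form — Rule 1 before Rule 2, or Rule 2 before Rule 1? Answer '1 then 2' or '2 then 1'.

Order 1 then 2:
  1 Final Vowel Deletion: [vavovatgi] → [vavovatg]
  2 Final Devoicing: [vavovatg] → [vavovatk]
  result: [vavovatk]
Order 2 then 1:
  2 Final Devoicing: no change — [vavovatgi]
  1 Final Vowel Deletion: [vavovatgi] → [vavovatg]
  result: [vavovatg]

2 then 1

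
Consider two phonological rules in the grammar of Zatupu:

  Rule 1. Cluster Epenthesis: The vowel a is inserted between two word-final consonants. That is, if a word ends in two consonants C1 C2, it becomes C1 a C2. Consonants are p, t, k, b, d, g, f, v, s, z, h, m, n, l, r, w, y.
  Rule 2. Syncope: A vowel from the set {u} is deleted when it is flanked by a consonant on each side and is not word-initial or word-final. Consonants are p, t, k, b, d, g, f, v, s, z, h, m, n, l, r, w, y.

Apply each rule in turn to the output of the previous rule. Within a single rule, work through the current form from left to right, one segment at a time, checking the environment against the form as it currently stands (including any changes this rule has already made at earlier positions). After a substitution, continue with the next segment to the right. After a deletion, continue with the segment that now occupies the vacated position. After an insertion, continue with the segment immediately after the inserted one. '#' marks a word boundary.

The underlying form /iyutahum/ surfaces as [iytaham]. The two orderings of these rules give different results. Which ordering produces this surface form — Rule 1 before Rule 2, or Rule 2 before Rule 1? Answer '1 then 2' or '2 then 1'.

Order 1 then 2:
  1 Cluster Epenthesis: no change — [iyutahum]
  2 Syncope: [iyutahum] → [iytahm]
  result: [iytahm]
Order 2 then 1:
  2 Syncope: [iyutahum] → [iytahm]
  1 Cluster Epenthesis: [iytahm] → [iytaham]
  result: [iytaham]

2 then 1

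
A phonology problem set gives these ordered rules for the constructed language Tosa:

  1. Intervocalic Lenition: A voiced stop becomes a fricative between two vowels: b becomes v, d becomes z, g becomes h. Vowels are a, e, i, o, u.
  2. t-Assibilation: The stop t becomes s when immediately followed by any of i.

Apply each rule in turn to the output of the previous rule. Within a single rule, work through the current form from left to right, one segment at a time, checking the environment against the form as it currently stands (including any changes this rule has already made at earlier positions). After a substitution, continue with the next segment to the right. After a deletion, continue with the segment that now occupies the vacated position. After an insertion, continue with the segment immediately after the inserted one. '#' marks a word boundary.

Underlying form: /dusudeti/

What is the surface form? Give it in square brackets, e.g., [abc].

[dusuzesi]

1 Intervocalic Lenition: [dusudeti] → [dusuzeti]
2 t-Assibilation: [dusuzeti] → [dusuzesi]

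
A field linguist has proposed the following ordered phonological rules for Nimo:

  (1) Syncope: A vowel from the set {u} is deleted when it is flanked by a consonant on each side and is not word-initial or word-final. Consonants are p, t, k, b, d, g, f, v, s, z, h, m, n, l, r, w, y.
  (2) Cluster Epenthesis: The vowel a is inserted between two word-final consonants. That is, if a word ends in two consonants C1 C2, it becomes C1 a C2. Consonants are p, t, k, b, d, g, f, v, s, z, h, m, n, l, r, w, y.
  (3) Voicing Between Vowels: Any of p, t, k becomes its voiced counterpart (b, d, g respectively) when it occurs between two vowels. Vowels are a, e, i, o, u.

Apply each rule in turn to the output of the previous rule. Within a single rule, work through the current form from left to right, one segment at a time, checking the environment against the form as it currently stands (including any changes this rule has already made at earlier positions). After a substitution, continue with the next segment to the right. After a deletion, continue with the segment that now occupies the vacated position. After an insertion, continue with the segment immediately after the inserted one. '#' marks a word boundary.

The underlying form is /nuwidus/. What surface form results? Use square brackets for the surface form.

(1) Syncope: [nuwidus] → [nwids]
(2) Cluster Epenthesis: [nwids] → [nwidas]
(3) Voicing Between Vowels: no change — [nwidas]

[nwidas]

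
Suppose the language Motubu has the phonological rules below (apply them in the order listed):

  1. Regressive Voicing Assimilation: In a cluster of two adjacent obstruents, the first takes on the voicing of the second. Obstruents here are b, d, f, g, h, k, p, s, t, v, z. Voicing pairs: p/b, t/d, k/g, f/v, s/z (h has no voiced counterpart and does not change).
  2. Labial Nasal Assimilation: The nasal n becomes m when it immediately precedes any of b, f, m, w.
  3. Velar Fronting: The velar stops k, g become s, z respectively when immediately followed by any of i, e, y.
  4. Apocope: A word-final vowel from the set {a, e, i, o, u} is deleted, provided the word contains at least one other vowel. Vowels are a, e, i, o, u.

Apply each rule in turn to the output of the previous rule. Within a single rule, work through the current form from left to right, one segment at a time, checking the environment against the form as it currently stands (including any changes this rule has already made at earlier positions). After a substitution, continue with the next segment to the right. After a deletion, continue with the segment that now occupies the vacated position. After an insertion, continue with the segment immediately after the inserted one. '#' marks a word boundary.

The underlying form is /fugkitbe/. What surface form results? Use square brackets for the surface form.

[fuksidb]

1 Regressive Voicing Assimilation: [fugkitbe] → [fukkidbe]
2 Labial Nasal Assimilation: no change — [fukkidbe]
3 Velar Fronting: [fukkidbe] → [fuksidbe]
4 Apocope: [fuksidbe] → [fuksidb]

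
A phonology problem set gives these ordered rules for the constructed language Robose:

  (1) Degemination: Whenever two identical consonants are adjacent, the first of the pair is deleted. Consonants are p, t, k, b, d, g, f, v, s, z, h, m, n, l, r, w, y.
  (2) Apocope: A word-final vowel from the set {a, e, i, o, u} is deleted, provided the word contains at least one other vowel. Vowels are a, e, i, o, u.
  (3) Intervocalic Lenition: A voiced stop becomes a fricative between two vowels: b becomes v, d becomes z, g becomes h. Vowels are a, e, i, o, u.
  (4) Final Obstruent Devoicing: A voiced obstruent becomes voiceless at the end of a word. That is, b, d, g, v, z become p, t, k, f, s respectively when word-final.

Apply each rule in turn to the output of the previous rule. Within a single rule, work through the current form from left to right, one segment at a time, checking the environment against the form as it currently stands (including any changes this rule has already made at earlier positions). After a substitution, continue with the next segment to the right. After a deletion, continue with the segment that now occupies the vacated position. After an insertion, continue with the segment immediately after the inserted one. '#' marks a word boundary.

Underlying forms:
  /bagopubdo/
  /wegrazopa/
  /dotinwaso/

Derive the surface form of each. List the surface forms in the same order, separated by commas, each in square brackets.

[bahopubt], [wegrazop], [dotinwas]

/bagopubdo/:
  (1) Degemination: no change — [bagopubdo]
  (2) Apocope: [bagopubdo] → [bagopubd]
  (3) Intervocalic Lenition: [bagopubd] → [bahopubd]
  (4) Final Obstruent Devoicing: [bahopubd] → [bahopubt]
/wegrazopa/:
  (1) Degemination: no change — [wegrazopa]
  (2) Apocope: [wegrazopa] → [wegrazop]
  (3) Intervocalic Lenition: no change — [wegrazop]
  (4) Final Obstruent Devoicing: no change — [wegrazop]
/dotinwaso/:
  (1) Degemination: no change — [dotinwaso]
  (2) Apocope: [dotinwaso] → [dotinwas]
  (3) Intervocalic Lenition: no change — [dotinwas]
  (4) Final Obstruent Devoicing: no change — [dotinwas]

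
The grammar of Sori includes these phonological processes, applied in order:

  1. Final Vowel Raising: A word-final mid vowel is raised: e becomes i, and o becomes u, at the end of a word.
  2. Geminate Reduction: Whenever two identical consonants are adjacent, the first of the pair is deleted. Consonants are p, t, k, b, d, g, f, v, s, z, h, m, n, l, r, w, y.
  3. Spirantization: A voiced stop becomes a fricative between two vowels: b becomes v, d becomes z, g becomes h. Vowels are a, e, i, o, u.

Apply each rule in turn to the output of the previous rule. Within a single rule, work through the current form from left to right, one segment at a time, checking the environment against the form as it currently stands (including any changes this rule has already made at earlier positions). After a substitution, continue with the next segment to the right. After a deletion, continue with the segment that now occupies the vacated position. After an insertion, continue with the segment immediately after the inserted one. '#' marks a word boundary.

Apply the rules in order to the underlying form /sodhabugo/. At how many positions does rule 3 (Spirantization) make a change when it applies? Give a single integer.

2

1 Final Vowel Raising: [sodhabugo] → [sodhabugu]
2 Geminate Reduction: no change — [sodhabugu]
3 Spirantization: [sodhabugu] → [sodhavuhu]
Rule 3 changed 2 position(s).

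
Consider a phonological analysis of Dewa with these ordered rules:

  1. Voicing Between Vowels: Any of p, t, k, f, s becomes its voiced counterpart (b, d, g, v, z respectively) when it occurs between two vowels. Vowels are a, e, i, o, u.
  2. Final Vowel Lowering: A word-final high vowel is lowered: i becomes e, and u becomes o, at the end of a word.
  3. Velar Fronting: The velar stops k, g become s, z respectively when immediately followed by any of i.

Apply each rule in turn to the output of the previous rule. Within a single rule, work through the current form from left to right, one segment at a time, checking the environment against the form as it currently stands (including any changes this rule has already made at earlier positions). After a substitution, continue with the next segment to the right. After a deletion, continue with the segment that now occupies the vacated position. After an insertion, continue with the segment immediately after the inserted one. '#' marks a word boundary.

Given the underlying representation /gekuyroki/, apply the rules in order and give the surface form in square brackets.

[geguyroge]

1 Voicing Between Vowels: [gekuyroki] → [geguyrogi]
2 Final Vowel Lowering: [geguyrogi] → [geguyroge]
3 Velar Fronting: no change — [geguyroge]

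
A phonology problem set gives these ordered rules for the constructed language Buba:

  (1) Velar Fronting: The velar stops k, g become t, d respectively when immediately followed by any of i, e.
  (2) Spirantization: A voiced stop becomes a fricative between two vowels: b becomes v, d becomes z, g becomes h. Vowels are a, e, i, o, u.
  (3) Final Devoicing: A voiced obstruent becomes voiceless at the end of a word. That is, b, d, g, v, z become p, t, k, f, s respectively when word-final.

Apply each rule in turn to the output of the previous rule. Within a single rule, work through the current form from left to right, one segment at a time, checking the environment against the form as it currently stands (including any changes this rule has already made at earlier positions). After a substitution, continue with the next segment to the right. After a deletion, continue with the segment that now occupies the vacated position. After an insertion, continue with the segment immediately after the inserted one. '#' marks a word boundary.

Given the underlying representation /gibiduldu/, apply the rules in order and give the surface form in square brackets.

[divizuldu]

(1) Velar Fronting: [gibiduldu] → [dibiduldu]
(2) Spirantization: [dibiduldu] → [divizuldu]
(3) Final Devoicing: no change — [divizuldu]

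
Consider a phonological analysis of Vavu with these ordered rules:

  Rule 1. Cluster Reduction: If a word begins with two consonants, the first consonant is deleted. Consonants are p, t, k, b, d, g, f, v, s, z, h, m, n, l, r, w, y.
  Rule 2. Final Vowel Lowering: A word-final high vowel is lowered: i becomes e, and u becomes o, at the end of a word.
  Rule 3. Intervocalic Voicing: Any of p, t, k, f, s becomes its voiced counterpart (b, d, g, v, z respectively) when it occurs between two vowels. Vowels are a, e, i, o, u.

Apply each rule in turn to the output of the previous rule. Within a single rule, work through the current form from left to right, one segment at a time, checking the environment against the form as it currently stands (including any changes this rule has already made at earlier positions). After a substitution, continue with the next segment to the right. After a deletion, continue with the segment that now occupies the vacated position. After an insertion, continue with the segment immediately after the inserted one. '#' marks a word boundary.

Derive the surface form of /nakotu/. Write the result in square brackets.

[nagodo]

Rule 1 Cluster Reduction: no change — [nakotu]
Rule 2 Final Vowel Lowering: [nakotu] → [nakoto]
Rule 3 Intervocalic Voicing: [nakoto] → [nagodo]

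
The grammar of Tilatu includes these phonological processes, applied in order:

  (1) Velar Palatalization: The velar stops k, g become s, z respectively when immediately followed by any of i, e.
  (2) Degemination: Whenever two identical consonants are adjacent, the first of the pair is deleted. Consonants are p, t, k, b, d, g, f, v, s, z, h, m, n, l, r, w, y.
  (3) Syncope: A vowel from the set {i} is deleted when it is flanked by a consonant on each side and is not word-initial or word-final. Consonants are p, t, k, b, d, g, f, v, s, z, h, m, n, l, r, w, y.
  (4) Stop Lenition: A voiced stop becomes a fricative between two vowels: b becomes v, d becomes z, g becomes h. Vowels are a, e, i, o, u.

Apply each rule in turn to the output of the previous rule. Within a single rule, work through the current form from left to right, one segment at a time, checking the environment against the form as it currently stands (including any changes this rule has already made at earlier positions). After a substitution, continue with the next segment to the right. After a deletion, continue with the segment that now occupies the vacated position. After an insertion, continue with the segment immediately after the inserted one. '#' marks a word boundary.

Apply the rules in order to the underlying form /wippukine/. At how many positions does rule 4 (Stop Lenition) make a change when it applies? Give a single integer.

(1) Velar Palatalization: [wippukine] → [wippusine]
(2) Degemination: [wippusine] → [wipusine]
(3) Syncope: [wipusine] → [wpusne]
(4) Stop Lenition: no change — [wpusne]
Rule 4 changed 0 position(s).

0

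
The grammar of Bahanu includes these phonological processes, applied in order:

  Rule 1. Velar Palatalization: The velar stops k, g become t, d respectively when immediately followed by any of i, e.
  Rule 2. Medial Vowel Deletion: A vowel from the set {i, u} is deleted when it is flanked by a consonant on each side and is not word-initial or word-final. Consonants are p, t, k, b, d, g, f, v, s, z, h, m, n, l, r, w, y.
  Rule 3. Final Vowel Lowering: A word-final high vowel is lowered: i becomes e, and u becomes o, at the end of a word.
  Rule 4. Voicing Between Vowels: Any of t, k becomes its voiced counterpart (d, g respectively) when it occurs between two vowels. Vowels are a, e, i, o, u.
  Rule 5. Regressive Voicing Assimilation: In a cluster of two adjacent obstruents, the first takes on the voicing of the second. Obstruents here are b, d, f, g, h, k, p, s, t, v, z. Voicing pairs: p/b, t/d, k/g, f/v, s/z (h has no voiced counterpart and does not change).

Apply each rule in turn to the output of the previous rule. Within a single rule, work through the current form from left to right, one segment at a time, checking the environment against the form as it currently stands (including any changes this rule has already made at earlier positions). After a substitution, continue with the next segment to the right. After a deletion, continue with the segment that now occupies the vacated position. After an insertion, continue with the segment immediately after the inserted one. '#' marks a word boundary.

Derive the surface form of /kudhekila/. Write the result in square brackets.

[gthetla]

Rule 1 Velar Palatalization: [kudhekila] → [kudhetila]
Rule 2 Medial Vowel Deletion: [kudhetila] → [kdhetla]
Rule 3 Final Vowel Lowering: no change — [kdhetla]
Rule 4 Voicing Between Vowels: no change — [kdhetla]
Rule 5 Regressive Voicing Assimilation: [kdhetla] → [gthetla]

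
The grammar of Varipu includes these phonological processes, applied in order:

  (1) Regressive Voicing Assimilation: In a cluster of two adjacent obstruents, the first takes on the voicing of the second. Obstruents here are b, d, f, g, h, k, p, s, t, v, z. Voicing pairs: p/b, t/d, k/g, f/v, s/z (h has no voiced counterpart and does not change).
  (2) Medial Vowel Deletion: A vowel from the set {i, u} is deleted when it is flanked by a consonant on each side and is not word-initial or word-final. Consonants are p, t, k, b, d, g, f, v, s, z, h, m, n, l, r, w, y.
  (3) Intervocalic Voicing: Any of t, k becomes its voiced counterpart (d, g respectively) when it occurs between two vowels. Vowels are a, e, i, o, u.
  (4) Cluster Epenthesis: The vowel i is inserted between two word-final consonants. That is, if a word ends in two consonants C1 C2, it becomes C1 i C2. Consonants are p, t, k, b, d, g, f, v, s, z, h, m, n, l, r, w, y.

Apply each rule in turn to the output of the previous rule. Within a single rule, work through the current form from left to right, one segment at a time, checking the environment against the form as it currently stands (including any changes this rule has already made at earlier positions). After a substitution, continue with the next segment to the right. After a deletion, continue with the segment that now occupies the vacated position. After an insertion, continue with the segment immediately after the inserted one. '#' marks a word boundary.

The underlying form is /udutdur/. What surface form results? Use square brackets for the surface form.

[udddir]

(1) Regressive Voicing Assimilation: [udutdur] → [ududdur]
(2) Medial Vowel Deletion: [ududdur] → [udddr]
(3) Intervocalic Voicing: no change — [udddr]
(4) Cluster Epenthesis: [udddr] → [udddir]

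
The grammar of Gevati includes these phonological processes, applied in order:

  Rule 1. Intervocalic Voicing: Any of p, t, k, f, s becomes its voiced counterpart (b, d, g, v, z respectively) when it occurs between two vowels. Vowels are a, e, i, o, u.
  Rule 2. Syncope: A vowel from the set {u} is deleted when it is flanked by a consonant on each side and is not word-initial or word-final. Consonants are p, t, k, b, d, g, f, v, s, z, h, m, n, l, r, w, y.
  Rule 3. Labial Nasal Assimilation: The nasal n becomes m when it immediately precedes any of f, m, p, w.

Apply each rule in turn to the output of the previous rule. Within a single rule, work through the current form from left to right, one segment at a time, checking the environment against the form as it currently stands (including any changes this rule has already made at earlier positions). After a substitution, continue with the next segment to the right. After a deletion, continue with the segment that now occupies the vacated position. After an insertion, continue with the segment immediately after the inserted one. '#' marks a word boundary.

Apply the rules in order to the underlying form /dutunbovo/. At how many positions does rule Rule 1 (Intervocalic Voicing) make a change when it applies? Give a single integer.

Rule 1 Intervocalic Voicing: [dutunbovo] → [dudunbovo]
Rule 2 Syncope: [dudunbovo] → [ddnbovo]
Rule 3 Labial Nasal Assimilation: no change — [ddnbovo]
Rule Rule 1 changed 1 position(s).

1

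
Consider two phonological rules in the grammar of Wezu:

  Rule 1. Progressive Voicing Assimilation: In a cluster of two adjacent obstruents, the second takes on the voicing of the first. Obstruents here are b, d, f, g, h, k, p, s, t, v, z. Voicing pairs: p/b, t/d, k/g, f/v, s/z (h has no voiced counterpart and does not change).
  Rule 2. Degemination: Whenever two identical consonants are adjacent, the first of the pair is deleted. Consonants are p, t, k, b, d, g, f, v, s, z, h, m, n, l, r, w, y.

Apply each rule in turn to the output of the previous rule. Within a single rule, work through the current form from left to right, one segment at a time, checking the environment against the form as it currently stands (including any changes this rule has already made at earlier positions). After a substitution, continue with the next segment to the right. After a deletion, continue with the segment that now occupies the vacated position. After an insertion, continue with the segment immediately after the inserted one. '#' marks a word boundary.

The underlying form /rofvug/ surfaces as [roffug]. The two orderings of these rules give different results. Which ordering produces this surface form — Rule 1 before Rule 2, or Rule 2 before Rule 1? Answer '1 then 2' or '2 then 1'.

2 then 1

Order 1 then 2:
  1 Progressive Voicing Assimilation: [rofvug] → [roffug]
  2 Degemination: [roffug] → [rofug]
  result: [rofug]
Order 2 then 1:
  2 Degemination: no change — [rofvug]
  1 Progressive Voicing Assimilation: [rofvug] → [roffug]
  result: [roffug]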